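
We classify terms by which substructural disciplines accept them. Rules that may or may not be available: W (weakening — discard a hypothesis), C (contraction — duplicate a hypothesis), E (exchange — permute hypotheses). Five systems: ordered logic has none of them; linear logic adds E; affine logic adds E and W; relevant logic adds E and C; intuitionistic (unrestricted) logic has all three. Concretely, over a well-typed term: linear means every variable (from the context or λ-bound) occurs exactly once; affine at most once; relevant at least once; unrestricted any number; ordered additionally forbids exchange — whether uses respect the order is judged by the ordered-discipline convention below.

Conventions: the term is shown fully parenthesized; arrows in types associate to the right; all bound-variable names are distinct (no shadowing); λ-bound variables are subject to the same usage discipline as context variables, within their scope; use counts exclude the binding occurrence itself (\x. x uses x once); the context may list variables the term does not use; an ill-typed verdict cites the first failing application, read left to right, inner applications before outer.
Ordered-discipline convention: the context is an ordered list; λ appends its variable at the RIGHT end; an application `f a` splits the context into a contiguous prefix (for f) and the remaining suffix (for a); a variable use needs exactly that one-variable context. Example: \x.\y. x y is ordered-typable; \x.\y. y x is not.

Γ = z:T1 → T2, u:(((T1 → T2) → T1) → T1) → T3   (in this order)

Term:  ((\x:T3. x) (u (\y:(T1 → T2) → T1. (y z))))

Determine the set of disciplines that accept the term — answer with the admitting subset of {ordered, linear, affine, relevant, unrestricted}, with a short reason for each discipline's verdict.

admitted in: linear, affine, relevant, unrestricted
variable uses: z ×1, u ×1, x (bound) ×1, y (bound) ×1
use order (left to right): x, u, y, z
typing: ✓ — T3
ordered: ✗ — no ordered split (uses run x, u, y, z)
linear: ✓ — single use per variable (z, u, x, y)
affine: ✓ — no duplicate uses among z, u, x, y
relevant: ✓ — none of z, u, x, y goes unused
unrestricted: ✓ — type-checks (T3) and nothing is barred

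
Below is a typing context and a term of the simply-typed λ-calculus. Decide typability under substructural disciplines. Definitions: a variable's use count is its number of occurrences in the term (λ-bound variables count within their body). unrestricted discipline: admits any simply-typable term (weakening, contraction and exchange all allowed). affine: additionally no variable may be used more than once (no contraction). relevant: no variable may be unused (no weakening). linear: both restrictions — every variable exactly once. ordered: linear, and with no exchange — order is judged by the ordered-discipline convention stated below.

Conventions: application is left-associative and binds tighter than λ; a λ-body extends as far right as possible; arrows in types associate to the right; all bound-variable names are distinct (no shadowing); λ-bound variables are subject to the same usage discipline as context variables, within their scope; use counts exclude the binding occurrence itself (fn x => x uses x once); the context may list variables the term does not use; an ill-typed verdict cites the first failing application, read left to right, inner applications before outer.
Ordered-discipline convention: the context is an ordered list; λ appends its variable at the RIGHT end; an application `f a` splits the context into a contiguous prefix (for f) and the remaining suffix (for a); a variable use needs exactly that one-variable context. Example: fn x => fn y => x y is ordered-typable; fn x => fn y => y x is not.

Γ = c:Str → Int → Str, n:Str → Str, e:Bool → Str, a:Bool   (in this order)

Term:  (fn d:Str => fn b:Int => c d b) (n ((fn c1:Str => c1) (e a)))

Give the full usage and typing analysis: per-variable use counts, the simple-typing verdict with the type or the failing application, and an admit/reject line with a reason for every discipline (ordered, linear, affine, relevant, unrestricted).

usage: c: 1; n: 1; e: 1; a: 1; d (λ-bound): 1; b (λ-bound): 1; c1 (λ-bound): 1
uses in reading order: c, d, b, n, c1, e, a
typing: the term checks, with type Int → Str
ordered: ✓ — single-use (c, n, e, a, d, b, c1), ordered derivation ok
linear: ✓ — exactly-once usage across c, n, e, a, d, b, c1
affine: ✓ — none of c, n, e, a, d, b, c1 used more than once
relevant: ✓ — none of c, n, e, a, d, b, c1 goes unused
unrestricted: ✓ — typability at Int → Str is all that's needed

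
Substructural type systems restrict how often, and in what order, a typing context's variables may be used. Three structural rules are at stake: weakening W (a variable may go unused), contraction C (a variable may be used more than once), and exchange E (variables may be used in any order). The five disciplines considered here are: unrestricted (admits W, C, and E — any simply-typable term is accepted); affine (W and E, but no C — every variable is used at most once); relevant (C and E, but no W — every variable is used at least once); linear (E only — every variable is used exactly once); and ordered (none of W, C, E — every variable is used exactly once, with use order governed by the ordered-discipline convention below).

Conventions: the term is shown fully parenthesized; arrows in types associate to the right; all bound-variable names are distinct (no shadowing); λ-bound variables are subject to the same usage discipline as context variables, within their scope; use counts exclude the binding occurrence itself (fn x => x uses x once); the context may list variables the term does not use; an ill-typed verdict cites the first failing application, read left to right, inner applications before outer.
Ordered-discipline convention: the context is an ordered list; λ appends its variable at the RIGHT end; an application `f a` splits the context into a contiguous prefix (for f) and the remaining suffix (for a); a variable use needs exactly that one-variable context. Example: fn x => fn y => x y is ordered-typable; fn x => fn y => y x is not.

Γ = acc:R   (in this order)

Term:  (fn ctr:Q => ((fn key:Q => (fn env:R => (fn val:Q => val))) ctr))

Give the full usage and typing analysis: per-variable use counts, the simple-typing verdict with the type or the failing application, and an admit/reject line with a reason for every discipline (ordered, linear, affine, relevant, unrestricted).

variable uses: acc=0, ctr (λ-bound)=1, key (λ-bound)=0, env (λ-bound)=0, val (λ-bound)=1
order of uses: val, ctr
typing: well-typed — term : Q → R → Q → Q
ordered: ✗ — acc, key, env left unused
linear: ✗ — acc, key, env left unused
affine: ✓ — acc, ctr, key, env, val: no repeats, contraction unneeded
relevant: ✗ — acc, key, env left unused
unrestricted: ✓ — typability at Q → R → Q → Q is all that's needed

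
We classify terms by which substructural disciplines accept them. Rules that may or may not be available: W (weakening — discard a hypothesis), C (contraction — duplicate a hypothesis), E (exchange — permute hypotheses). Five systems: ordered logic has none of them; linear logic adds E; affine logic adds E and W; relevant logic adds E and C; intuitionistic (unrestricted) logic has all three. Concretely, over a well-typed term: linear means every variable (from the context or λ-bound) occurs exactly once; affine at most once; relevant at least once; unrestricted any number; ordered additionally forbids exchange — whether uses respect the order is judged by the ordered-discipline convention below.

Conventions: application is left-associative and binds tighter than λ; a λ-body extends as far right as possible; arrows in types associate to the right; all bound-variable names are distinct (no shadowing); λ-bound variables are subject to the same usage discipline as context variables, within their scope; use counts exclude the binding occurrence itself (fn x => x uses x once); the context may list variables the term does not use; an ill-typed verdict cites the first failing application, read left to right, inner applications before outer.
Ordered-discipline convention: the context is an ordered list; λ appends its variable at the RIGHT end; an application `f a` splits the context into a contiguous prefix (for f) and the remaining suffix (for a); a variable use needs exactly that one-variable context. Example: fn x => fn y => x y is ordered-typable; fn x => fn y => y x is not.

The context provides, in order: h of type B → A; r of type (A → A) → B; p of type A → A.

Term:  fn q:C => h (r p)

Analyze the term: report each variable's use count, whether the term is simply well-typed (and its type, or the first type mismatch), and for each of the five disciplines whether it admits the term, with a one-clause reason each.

counts: h=1, r=1, p=1, q (λ-bound)=0
uses in reading order: h, r, p
typing: ✓ — C → A
ordered ✗ (q left unused)
linear ✗ (q left unused)
affine ✓ (at most one use each (h, r, p, q))
relevant ✗ (q left unused)
unrestricted ✓ (type-checks (C → A) and nothing is barred)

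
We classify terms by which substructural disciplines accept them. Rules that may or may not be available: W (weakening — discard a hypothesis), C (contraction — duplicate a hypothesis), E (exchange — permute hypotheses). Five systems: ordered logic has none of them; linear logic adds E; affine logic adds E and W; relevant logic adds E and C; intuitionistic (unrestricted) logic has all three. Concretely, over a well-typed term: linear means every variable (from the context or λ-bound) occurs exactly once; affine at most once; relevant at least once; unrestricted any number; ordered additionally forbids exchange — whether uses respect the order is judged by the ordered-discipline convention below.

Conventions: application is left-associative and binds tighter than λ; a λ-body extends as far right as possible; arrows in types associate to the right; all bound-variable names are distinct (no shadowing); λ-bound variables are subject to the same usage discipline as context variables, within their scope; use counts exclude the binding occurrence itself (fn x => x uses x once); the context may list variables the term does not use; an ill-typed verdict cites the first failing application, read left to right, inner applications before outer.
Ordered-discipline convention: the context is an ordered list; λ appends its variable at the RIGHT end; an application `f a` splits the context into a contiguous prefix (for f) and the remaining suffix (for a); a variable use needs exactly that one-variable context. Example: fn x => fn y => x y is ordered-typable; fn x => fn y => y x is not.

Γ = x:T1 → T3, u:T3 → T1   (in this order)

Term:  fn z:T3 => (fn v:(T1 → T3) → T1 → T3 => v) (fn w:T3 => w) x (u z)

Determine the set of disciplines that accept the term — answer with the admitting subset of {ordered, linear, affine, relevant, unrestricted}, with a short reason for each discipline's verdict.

admitted in: none
variable uses: x ×1; u ×1; z [bound] ×1; v [bound] ×1; w [bound] ×1
uses in reading order: v, w, x, u, z
typing: ill-typed: a function awaiting (T1 → T3) → T1 → T3 gets T3 → T3
ordered: ✗ — the type mismatch rejects it
linear: ✗ — not simply typable
affine: ✗ — fails simple typing
relevant: ✗ — a type mismatch blocks all five
unrestricted: ✗ — the type mismatch rejects it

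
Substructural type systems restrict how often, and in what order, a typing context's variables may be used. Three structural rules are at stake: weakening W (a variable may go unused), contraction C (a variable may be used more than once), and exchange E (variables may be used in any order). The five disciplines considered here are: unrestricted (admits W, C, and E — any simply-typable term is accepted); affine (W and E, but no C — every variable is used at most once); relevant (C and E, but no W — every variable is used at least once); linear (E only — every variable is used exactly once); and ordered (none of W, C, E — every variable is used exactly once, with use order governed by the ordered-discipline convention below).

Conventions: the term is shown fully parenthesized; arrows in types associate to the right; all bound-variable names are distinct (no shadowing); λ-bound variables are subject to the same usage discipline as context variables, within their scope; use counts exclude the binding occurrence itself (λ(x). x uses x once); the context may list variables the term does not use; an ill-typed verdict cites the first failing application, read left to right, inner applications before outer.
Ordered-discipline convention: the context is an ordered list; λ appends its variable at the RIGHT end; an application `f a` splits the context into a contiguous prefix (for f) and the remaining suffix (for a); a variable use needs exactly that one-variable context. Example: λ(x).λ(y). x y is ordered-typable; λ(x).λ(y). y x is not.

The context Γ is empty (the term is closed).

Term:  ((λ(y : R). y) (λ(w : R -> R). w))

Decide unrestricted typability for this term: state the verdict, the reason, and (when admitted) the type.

no — fails simple typing
counts: y (bound): 1×, w (bound): 1×
use order (left to right): y, w
typing: ill-typed: an application expects R but receives (R -> R) -> R -> R
all disciplines: ordered ✗; linear ✗; affine ✗; relevant ✗; unrestricted ✗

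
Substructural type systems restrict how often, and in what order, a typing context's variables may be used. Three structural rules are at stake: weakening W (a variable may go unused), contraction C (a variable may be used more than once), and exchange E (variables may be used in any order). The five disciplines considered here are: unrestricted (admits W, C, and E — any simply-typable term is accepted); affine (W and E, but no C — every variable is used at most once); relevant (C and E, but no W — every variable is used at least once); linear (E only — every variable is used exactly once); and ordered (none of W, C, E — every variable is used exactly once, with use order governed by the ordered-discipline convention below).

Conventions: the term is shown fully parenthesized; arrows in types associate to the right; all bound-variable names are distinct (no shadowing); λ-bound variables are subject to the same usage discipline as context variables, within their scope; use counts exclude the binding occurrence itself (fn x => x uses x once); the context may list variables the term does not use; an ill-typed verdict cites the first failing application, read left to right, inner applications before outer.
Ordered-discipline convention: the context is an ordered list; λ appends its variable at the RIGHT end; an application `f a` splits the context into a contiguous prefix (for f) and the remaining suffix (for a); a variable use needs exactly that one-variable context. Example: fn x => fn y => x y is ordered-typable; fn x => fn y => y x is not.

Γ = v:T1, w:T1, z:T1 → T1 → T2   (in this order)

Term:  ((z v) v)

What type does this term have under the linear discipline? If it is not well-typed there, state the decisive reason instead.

not well-typed under linear — repeated use of v ×2; w never used (weakening)
usage: v: 2×, w: 0×, z: 1×
order of uses: z, v, v
typing: ✓ — T2
all disciplines: ordered ✗ | linear ✗ | affine ✗ | relevant ✗ | unrestricted ✓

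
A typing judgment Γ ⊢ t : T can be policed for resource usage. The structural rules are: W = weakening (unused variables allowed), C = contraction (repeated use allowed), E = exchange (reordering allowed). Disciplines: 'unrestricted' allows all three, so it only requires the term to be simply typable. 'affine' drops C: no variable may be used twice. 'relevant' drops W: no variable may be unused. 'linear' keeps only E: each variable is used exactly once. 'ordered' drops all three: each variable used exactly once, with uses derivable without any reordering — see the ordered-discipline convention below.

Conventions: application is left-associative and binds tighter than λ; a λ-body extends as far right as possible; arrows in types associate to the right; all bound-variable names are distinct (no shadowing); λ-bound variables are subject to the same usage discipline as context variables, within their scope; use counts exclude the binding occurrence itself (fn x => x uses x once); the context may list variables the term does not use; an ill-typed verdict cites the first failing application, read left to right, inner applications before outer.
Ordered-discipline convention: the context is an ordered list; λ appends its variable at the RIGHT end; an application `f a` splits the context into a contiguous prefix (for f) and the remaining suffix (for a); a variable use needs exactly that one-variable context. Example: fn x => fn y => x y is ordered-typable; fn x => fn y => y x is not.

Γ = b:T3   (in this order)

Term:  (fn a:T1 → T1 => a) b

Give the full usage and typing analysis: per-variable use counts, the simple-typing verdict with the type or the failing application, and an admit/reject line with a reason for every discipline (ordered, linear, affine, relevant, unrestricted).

counts: b: 1; a [bound]: 1
order of uses: a, b
typing: ill-typed: argument of type T3 where T1 → T1 is required
ordered: ✗, a type mismatch blocks all five
linear: ✗, the type mismatch rejects it
affine: ✗, not simply typable
relevant: ✗, fails simple typing
unrestricted: ✗, a type mismatch blocks all five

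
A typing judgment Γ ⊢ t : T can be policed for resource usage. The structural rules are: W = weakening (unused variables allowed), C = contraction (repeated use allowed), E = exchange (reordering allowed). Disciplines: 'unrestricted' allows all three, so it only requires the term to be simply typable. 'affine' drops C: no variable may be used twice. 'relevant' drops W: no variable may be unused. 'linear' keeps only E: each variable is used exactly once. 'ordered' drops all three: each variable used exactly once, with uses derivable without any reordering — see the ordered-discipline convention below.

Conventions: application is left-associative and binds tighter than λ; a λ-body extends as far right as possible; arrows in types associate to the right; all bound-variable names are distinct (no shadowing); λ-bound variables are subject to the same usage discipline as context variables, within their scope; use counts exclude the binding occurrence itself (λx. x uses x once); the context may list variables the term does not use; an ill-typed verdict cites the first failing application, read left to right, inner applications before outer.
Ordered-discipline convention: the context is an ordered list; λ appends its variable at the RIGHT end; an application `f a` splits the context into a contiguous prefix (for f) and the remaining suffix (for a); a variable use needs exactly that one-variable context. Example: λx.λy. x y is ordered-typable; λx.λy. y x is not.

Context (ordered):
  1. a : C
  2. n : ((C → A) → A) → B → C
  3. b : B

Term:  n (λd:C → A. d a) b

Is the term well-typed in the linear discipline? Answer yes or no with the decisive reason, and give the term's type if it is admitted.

yes — exactly-once usage across a, n, b, d; term : C
usage: a ×1, n ×1, b ×1, d (λ-bound) ×1
order of uses: n, d, a, b
typing: ✓ — C
across the five disciplines: ordered ✗, linear ✓, affine ✓, relevant ✓, unrestricted ✓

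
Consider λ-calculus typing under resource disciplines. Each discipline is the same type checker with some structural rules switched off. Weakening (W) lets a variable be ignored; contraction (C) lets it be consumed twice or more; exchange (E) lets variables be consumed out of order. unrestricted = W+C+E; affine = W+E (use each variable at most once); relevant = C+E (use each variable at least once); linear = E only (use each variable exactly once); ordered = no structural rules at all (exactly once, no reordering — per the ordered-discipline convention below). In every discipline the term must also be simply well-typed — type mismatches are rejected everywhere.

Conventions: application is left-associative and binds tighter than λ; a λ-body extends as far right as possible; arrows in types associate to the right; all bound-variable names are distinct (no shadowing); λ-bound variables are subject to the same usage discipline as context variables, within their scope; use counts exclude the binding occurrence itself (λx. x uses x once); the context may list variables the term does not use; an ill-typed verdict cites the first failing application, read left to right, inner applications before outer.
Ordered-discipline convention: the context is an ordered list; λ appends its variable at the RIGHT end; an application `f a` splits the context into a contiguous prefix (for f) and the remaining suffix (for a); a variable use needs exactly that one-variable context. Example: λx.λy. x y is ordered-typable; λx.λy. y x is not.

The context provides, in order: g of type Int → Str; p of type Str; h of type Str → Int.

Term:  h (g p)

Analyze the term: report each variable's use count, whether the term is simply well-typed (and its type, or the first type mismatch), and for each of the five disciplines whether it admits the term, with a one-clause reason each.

usage: g ×1; p ×1; h ×1
left-to-right use order: h, g, p
typing: ill-typed: an application expects Int but receives Str
ordered: ✗ — the type mismatch rejects it
linear: ✗ — not simply typable
affine: ✗ — fails simple typing
relevant: ✗ — a type mismatch blocks all five
unrestricted: ✗ — the type mismatch rejects it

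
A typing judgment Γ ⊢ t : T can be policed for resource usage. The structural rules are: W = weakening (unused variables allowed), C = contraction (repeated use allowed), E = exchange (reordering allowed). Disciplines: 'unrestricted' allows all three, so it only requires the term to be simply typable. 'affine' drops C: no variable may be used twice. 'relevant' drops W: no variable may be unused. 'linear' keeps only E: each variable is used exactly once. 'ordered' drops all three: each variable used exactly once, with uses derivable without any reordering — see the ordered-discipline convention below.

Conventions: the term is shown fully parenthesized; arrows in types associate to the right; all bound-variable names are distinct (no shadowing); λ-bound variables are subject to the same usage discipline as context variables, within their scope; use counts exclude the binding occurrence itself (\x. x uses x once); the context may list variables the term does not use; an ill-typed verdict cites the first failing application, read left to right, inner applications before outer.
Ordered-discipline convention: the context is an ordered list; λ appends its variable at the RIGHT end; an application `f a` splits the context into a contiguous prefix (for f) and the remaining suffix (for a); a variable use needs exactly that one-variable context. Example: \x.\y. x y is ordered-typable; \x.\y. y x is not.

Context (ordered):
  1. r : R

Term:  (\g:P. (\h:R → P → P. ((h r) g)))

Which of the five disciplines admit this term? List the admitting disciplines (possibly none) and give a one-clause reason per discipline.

admitted in: linear, affine, relevant, unrestricted
variable uses: r=1, g [bound]=1, h [bound]=1
left-to-right use order: h, r, g
typing: well-typed — term : P → (R → P → P) → P
ordered: ✗ — needs exchange: uses follow h, r, g
linear: ✓ — r, g, h: one use apiece
affine: ✓ — none of r, g, h used more than once
relevant: ✓ — at least one use each (r, g, h)
unrestricted: ✓ — typability at P → (R → P → P) → P is all that's needed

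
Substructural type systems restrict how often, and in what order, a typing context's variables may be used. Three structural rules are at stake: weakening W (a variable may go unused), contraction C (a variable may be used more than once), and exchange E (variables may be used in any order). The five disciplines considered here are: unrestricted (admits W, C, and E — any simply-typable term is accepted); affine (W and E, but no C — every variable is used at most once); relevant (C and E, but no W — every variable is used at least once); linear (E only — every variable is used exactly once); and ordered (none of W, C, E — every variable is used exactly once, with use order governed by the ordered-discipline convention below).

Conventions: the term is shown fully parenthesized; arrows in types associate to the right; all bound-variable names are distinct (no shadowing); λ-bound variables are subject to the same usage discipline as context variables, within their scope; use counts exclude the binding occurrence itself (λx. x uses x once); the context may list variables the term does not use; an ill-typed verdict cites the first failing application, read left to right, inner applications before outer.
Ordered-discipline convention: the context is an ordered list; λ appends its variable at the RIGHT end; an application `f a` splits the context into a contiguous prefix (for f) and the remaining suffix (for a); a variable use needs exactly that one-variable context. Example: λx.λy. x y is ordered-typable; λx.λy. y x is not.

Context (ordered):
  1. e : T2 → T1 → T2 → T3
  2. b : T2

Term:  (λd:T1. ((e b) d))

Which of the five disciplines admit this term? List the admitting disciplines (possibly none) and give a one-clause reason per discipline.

accepted by: ordered, linear, affine, relevant, unrestricted
usage: e: 1, b: 1, d (λ-bound): 1
order of uses: e, b, d
typing: ✓ — T1 → T2 → T3
ordered ✓ (single-use (e, b, d), ordered derivation ok)
linear ✓ (each of e, b, d used exactly once)
affine ✓ (at most one use each (e, b, d))
relevant ✓ (every one of e, b, d appears)
unrestricted ✓ (well-typed at T1 → T2 → T3; no restrictions here)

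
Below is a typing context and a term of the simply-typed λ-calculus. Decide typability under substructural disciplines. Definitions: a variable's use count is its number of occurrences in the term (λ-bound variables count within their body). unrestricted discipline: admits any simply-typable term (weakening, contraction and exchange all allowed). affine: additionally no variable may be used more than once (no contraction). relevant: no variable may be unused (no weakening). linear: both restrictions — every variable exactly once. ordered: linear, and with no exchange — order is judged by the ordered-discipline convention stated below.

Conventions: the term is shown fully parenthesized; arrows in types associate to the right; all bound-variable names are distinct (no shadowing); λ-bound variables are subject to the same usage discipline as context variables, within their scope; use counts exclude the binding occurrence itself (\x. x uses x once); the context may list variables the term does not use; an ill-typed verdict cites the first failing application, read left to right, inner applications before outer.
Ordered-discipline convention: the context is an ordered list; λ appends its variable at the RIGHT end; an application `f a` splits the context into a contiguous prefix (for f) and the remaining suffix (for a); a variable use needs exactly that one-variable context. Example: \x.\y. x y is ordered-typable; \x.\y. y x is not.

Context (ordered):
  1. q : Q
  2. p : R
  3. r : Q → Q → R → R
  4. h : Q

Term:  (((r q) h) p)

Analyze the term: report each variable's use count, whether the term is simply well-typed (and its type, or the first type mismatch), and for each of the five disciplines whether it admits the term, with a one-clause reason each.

counts: q=1; p=1; r=1; h=1
order of uses: r, q, h, p
typing: well-typed — term : R
ordered ✗ (no ordered split (uses run r, q, h, p))
linear ✓ (each of q, p, r, h used exactly once)
affine ✓ (q, p, r, h: no repeats, contraction unneeded)
relevant ✓ (none of q, p, r, h goes unused)
unrestricted ✓ (type-checks (R) and nothing is barred)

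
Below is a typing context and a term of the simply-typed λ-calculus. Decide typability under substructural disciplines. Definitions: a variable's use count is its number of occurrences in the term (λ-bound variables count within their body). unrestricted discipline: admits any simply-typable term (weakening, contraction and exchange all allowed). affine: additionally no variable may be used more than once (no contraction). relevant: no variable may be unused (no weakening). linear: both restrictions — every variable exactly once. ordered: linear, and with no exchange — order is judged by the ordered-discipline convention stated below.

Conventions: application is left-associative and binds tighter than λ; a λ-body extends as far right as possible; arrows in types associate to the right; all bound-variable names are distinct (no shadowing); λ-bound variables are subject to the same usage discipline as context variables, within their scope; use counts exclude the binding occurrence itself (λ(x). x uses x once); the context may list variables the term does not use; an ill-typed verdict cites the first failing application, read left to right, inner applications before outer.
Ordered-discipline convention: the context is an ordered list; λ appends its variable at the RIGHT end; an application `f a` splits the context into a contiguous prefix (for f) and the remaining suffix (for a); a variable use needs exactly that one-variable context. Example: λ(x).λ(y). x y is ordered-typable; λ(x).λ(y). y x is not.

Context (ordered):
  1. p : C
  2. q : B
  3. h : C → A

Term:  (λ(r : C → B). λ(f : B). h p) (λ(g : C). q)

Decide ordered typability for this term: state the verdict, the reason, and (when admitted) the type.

no — needs weakening: r, f, g unused
counts: p: 1×; q: 1×; h: 1×; r (bound): 0×; f (bound): 0×; g (bound): 0×
order of uses: h, p, q
typing: well-typed — term : B → A
summary: ordered ✗, linear ✗, affine ✓, relevant ✗, unrestricted ✓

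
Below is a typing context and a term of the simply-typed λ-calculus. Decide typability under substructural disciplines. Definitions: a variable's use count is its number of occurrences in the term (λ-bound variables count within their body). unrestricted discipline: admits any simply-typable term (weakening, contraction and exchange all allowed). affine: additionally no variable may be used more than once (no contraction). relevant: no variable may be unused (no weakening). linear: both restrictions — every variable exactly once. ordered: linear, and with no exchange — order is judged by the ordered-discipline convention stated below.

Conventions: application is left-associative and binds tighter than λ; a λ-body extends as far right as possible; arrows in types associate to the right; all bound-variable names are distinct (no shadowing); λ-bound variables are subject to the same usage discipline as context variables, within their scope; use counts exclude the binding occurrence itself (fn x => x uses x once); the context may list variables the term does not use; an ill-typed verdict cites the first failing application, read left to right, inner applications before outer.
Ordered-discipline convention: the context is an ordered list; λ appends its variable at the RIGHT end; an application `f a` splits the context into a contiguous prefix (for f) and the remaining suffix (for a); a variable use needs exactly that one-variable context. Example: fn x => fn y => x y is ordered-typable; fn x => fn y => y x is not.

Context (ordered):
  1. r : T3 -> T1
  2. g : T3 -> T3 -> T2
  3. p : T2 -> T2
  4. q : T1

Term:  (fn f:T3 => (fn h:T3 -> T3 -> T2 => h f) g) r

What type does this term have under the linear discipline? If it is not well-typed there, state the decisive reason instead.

not well-typed under linear — not simply typable
use counts: r=1; g=1; p=0; q=0; f (bound)=1; h (bound)=1
use order (left to right): h, f, g, r
typing: ill-typed: a function awaiting T3 gets T3 -> T1
summary: ordered ✗, linear ✗, affine ✗, relevant ✗, unrestricted ✗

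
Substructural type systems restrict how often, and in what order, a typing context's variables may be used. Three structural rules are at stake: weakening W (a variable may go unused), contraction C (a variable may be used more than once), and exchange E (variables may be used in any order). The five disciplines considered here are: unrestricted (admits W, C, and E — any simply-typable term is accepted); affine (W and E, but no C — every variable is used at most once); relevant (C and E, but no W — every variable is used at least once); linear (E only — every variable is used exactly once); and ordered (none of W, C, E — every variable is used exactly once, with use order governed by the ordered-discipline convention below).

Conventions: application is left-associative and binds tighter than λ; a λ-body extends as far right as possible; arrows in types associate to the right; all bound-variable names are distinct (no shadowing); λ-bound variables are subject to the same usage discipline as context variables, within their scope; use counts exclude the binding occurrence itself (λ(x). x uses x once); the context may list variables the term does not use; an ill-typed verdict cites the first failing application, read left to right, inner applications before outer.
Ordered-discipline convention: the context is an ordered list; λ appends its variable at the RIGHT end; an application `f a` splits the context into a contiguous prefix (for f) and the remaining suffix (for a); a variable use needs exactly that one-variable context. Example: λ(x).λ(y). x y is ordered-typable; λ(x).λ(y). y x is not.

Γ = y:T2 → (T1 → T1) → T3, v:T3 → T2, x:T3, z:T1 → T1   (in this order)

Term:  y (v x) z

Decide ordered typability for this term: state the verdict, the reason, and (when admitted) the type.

yes — one use each (y, v, x, z); ordered split holds; term : T3
variable uses: y: 1×; v: 1×; x: 1×; z: 1×
order of uses: y, v, x, z
typing: well-typed — term : T3
all disciplines: ordered ✓; linear ✓; affine ✓; relevant ✓; unrestricted ✓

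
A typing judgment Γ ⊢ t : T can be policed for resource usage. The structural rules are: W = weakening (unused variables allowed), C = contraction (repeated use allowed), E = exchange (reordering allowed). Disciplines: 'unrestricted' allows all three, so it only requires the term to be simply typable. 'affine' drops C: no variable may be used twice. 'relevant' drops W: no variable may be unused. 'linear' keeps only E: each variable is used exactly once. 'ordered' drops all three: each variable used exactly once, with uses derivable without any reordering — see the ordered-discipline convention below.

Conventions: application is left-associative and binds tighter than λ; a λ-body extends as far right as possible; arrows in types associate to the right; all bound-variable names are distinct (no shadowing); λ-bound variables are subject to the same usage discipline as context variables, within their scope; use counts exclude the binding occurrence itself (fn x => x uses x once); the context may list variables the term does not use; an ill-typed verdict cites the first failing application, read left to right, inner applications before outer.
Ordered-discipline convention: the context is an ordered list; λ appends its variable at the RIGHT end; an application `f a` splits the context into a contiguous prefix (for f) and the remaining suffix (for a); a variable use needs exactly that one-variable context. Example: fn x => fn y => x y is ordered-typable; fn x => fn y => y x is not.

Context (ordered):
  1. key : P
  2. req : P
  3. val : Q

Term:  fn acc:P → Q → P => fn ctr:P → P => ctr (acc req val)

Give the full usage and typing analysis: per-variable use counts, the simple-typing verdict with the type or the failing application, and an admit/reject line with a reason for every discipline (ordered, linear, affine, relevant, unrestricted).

variable uses: key ×0; req ×1; val ×1; acc (bound) ×1; ctr (bound) ×1
left-to-right use order: ctr, acc, req, val
typing: well-typed — term : (P → Q → P) → (P → P) → P
ordered: ✗ — unused: key — weakening required
linear: ✗ — unused: key — weakening required
affine: ✓ — no duplicate uses among key, req, val, acc, ctr
relevant: ✗ — unused: key — weakening required
unrestricted: ✓ — typability at (P → Q → P) → (P → P) → P is all that's needed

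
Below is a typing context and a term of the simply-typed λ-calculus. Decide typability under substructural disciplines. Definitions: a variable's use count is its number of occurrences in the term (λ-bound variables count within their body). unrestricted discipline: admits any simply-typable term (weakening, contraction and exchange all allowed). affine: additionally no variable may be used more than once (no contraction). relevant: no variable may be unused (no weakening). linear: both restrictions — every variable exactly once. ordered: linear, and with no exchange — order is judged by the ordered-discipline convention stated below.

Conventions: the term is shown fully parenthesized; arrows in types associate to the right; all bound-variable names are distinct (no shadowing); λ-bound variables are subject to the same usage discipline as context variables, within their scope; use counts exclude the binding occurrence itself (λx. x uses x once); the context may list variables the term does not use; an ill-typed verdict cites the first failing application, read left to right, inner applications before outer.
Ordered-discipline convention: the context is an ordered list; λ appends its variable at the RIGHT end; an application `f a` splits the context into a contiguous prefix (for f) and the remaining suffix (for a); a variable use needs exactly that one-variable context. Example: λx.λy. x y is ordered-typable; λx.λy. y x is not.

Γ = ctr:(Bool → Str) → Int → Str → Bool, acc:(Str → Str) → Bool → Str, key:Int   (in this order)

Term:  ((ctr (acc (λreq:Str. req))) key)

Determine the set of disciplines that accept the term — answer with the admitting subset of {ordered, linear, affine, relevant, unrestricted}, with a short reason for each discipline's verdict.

accepted by: ordered, linear, affine, relevant, unrestricted
usage: ctr: 1×, acc: 1×, key: 1×, req [bound]: 1×
use order (left to right): ctr, acc, req, key
typing: ✓ — Str → Bool
ordered: ✓, ctr, acc, key, req: once each, no exchange needed
linear: ✓, single use per variable (ctr, acc, key, req)
affine: ✓, ctr, acc, key, req: no repeats, contraction unneeded
relevant: ✓, none of ctr, acc, key, req goes unused
unrestricted: ✓, simply typable at Str → Bool; W, C, E all held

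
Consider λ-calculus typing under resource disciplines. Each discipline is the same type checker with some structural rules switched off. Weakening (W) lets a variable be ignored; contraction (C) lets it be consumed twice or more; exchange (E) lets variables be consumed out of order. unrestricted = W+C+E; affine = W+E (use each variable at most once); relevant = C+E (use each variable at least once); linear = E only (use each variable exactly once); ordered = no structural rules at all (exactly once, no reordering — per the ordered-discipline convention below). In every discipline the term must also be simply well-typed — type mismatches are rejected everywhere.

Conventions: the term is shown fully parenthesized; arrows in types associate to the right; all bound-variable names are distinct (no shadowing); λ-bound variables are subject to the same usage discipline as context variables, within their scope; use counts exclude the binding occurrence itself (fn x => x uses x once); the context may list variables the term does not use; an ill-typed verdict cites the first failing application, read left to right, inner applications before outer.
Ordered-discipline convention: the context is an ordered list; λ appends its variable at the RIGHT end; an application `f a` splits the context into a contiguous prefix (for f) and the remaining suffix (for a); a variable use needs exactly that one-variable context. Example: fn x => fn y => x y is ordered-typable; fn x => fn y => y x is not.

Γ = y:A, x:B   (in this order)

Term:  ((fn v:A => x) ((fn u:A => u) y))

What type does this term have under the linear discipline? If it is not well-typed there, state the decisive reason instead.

not well-typed under linear — needs weakening: v unused
usage: y: 1; x: 1; v (λ-bound): 0; u (λ-bound): 1
use order (left to right): x, u, y
typing: well-typed — term : B
all disciplines: ordered ✗, linear ✗, affine ✓, relevant ✗, unrestricted ✓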